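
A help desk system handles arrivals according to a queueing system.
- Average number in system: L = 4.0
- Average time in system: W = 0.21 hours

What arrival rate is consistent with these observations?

Little's Law: L = λW, so λ = L/W
λ = 4.0/0.21 = 19.0476 tickets/hour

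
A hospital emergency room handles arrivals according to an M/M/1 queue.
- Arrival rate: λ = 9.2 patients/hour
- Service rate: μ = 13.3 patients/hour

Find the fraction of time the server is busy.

Server utilization: ρ = λ/μ
ρ = 9.2/13.3 = 0.6917
The server is busy 69.17% of the time.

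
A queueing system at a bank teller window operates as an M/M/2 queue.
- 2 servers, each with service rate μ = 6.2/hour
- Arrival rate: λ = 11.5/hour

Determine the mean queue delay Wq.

Traffic intensity: ρ = λ/(cμ) = 11.5/(2×6.2) = 0.9274
Since ρ = 0.9274 < 1, system is stable.
Offered load a = λ/μ = cρ = 11.5/6.2 = 1.8548
P₀ = [ Σₙ₌₀^1 aⁿ/n! + a^2/(2!(1-ρ)) ]⁻¹
Σ = a^0/0! + a^1/1! = 1.0000 + 1.8548 = 2.8548
a^2/(2!(1-ρ)) = 3.4404/(2 × 0.07258) = 23.7007
P₀ = 1/(2.8548 + 23.7007) = 0.03766
Lq = P₀·a^2·ρ / (2!(1-ρ)²) = 0.0376569 × 3.44043 × 0.927419 / (2 × 0.00526795) = 11.4041
Wq = Lq/λ = 11.4041/11.5 = 0.9917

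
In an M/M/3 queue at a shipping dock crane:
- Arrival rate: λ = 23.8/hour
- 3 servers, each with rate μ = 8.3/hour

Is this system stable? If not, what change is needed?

Stability requires ρ = λ/(cμ) < 1
ρ = 23.8/(3 × 8.3) = 23.8/24.90 = 0.9558
Since 0.9558 < 1, the system is STABLE.
The servers are busy 95.58% of the time.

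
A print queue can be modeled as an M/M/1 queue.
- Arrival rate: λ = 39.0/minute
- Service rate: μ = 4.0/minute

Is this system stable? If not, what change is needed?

Stability requires ρ = λ/(cμ) < 1
ρ = 39.0/(1 × 4.0) = 39.0/4.00 = 9.7500
Since 9.7500 ≥ 1, the system is UNSTABLE.
Queue grows without bound. Need μ > λ = 39.0.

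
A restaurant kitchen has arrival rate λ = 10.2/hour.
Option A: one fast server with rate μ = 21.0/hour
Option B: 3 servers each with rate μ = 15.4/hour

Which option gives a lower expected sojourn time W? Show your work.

Option A: single server μ = 21.0 (M/M/1)
  ρ_A = 10.2/21.0 = 0.4857
  W_A = 1/(μ-λ) = 1/(21.0-10.2) = 1/10.80 = 0.09259

Option B: 3 servers μ = 15.4 (M/M/3)
  ρ_B = λ/(cμ) = 10.2/(3×15.4) = 0.2208
  Offered load a = λ/μ = cρ = 10.2/15.4 = 0.6623
  P₀ = [ Σₙ₌₀^2 aⁿ/n! + a^3/(3!(1-ρ)) ]⁻¹
  Σ = a^0/0! + a^1/1! + a^2/2! = 1.0000 + 0.66234 + 0.21935 = 1.8817
  a^3/(3!(1-ρ)) = 0.29056/(6 × 0.77922) = 0.06215
  P₀ = 1/(1.8817 + 0.06215) = 0.5144
  Lq = P₀·a^3·ρ / (3!(1-ρ)²) = 0.51445 × 0.29056 × 0.22078 / (6 × 0.60719) = 0.009059
  Wq_B = Lq/λ = 0.0090587/10.2 = 0.00088811
  W_B = Wq_B + 1/μ = 0.00088811 + 0.064935 = 0.06582

Since W_B = 0.06582 < W_A = 0.09259, Option B (multiple servers) has the shorter time in system.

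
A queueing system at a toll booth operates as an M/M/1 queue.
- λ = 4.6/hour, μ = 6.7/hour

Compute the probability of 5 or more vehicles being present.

ρ = λ/μ = 4.6/6.7 = 0.6866
P(N ≥ n) = ρⁿ
P(N ≥ 5) = 0.6866^5
P(N ≥ 5) = 0.1526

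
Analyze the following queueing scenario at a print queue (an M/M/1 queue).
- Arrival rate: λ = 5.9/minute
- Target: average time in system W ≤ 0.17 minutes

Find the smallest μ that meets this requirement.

For M/M/1: W = 1/(μ-λ)
Need W ≤ 0.17, so 1/(μ-λ) ≤ 0.17
μ - λ ≥ 1/0.17 = 5.8824
μ ≥ 5.9 + 5.8824 = 11.7824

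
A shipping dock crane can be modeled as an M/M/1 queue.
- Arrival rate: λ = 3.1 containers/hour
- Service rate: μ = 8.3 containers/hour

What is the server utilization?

Server utilization: ρ = λ/μ
ρ = 3.1/8.3 = 0.3735
The server is busy 37.35% of the time.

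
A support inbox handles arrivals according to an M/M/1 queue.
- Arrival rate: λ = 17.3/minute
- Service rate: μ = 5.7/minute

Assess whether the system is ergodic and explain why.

Stability requires ρ = λ/(cμ) < 1
ρ = 17.3/(1 × 5.7) = 17.3/5.70 = 3.0351
Since 3.0351 ≥ 1, the system is UNSTABLE.
Queue grows without bound. Need μ > λ = 17.3.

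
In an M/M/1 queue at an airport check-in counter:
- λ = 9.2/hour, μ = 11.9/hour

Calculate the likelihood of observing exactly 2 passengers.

ρ = λ/μ = 9.2/11.9 = 0.7731
P(n) = (1-ρ)ρⁿ
P(2) = (1-0.7731) × 0.7731^2
P(2) = 0.2269 × 0.5977
P(2) = 0.1356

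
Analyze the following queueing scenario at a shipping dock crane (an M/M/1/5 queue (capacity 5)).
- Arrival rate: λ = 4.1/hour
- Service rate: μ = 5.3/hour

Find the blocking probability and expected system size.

ρ = λ/μ = 4.1/5.3 = 0.773585
P₀ = (1-ρ)/(1-ρ^(K+1)) = (1-0.773585)/(1-0.773585^6) = 0.2264/0.7857 = 0.2882
P_K = P₀×ρ^K = 0.288175 × 0.773585^5 = 0.288175 × 0.277039 = 0.07984
Blocking probability P_5 = 0.07984 (7.98%)
L = ρ[1 - (K+1)ρ^K + Kρ^(K+1)] / [(1-ρ)(1-ρ^(K+1))]
L = 0.773585 × (1 - 6×0.277039 + 5×0.214313) / ((1 - 0.773585) × (1 - 0.214313)) = 1.7800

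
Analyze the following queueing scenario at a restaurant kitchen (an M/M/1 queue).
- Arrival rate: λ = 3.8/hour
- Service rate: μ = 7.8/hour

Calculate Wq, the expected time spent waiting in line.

First, compute utilization: ρ = λ/μ = 3.8/7.8 = 0.4872
For M/M/1: Wq = λ/(μ(μ-λ))
Wq = 3.8/(7.8 × (7.8-3.8))
Wq = 3.8/(7.8 × 4.00)
Wq = 0.1218 hours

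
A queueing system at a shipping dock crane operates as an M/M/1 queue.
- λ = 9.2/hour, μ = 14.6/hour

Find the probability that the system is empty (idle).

ρ = λ/μ = 9.2/14.6 = 0.6301
P(0) = 1 - ρ = 1 - 0.6301 = 0.3699
The server is idle 36.99% of the time.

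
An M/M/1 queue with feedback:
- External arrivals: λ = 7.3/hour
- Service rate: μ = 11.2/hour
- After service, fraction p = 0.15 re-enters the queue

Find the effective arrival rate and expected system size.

Effective arrival rate: λ_eff = λ/(1-p) = 7.3/(1-0.15) = 7.3/0.85 = 8.58824
ρ = λ_eff/μ = 8.58824/11.2 = 0.76681
L = ρ/(1-ρ) = 0.76681/(1-0.76681) = 3.2883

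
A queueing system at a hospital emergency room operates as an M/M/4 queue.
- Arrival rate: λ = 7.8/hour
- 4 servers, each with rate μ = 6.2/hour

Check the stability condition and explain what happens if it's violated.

Stability requires ρ = λ/(cμ) < 1
ρ = 7.8/(4 × 6.2) = 7.8/24.80 = 0.3145
Since 0.3145 < 1, the system is STABLE.
The servers are busy 31.45% of the time.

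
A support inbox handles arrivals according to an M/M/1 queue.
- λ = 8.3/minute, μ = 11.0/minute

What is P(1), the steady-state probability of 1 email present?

ρ = λ/μ = 8.3/11.0 = 0.7545
P(n) = (1-ρ)ρⁿ
P(1) = (1-0.7545) × 0.7545^1
P(1) = 0.2455 × 0.7545
P(1) = 0.1852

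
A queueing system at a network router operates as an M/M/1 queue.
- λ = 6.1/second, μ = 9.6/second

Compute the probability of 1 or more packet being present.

ρ = λ/μ = 6.1/9.6 = 0.6354
P(N ≥ n) = ρⁿ
P(N ≥ 1) = 0.6354^1
P(N ≥ 1) = 0.6354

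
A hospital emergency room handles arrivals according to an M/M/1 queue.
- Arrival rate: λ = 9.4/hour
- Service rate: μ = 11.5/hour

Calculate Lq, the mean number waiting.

ρ = λ/μ = 9.4/11.5 = 0.8174
For M/M/1: Lq = λ²/(μ(μ-λ))
Lq = 88.36/(11.5 × 2.10)
Lq = 3.6588 patients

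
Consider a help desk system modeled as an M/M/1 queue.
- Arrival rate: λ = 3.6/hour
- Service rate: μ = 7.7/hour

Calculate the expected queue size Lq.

ρ = λ/μ = 3.6/7.7 = 0.4675
For M/M/1: Lq = λ²/(μ(μ-λ))
Lq = 12.96/(7.7 × 4.10)
Lq = 0.4105 tickets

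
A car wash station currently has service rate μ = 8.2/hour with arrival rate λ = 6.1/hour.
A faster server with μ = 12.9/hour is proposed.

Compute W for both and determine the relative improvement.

System 1: ρ₁ = 6.1/8.2 = 0.7439, W₁ = 1/(8.2-6.1) = 0.47619
System 2: ρ₂ = 6.1/12.9 = 0.4729, W₂ = 1/(12.9-6.1) = 0.14706
Improvement: (W₁-W₂)/W₁ = (0.47619-0.14706)/0.47619 = 69.12%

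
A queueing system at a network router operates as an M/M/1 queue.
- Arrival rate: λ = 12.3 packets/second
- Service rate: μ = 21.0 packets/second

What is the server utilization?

Server utilization: ρ = λ/μ
ρ = 12.3/21.0 = 0.5857
The server is busy 58.57% of the time.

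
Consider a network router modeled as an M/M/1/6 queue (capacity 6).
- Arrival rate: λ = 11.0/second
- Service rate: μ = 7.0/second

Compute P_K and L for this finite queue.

ρ = λ/μ = 11.0/7.0 = 1.57143
P₀ = (1-ρ)/(1-ρ^(K+1)) = (1-1.57143)/(1-1.57143^7) = -0.5714/-22.6628 = 0.02521
P_K = P₀×ρ^K = 0.025215 × 1.57143^6 = 0.025215 × 15.0581 = 0.3797
Blocking probability P_6 = 0.3797 (37.97%)
L = ρ[1 - (K+1)ρ^K + Kρ^(K+1)] / [(1-ρ)(1-ρ^(K+1))]
L = 1.57143 × (1 - 7×15.0581 + 6×23.6628) / ((1 - 1.57143) × (1 - 23.6628)) = 4.5589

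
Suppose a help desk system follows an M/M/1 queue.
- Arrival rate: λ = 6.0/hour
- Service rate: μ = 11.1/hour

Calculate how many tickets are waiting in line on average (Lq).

ρ = λ/μ = 6.0/11.1 = 0.5405
For M/M/1: Lq = λ²/(μ(μ-λ))
Lq = 36.00/(11.1 × 5.10)
Lq = 0.6359 tickets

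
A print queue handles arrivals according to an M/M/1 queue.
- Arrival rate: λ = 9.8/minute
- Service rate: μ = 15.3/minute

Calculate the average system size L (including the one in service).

ρ = λ/μ = 9.8/15.3 = 0.6405
For M/M/1: L = λ/(μ-λ)
L = 9.8/(15.3-9.8) = 9.8/5.50
L = 1.7818 jobs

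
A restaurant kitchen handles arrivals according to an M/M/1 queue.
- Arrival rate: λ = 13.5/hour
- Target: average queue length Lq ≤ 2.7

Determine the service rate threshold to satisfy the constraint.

For M/M/1: Lq = λ²/(μ(μ-λ))
Need Lq ≤ 2.7, i.e. μ(μ-λ) ≥ λ²/2.7
μ² - 13.5μ - 182.25/2.7 ≥ 0  →  μ² - 13.5μ - 67.5000 ≥ 0
Quadratic formula (positive root): μ = [λ + √(λ² + 4×67.5000)]/2
Discriminant: 182.25 + 4×67.5000 = 452.2500, √452.2500 = 21.2662
μ ≥ (13.5 + 21.2662)/2 = 17.3831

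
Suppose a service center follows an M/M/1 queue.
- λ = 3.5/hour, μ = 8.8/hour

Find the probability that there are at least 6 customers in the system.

ρ = λ/μ = 3.5/8.8 = 0.39773
P(N ≥ n) = ρⁿ
P(N ≥ 6) = 0.39773^6
P(N ≥ 6) = 0.003958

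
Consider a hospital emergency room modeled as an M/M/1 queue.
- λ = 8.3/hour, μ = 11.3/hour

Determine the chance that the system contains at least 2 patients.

ρ = λ/μ = 8.3/11.3 = 0.7345
P(N ≥ n) = ρⁿ
P(N ≥ 2) = 0.7345^2
P(N ≥ 2) = 0.5395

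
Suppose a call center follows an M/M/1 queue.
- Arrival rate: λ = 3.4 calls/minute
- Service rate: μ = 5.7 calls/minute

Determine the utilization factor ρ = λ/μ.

Server utilization: ρ = λ/μ
ρ = 3.4/5.7 = 0.5965
The server is busy 59.65% of the time.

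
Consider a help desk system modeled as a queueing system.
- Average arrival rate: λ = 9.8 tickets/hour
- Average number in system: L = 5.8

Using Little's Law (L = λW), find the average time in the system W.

Little's Law: L = λW, so W = L/λ
W = 5.8/9.8 = 0.5918 hours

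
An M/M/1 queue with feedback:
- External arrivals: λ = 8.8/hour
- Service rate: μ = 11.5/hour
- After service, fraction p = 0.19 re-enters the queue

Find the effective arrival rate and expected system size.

Effective arrival rate: λ_eff = λ/(1-p) = 8.8/(1-0.19) = 8.8/0.81 = 10.8642
ρ = λ_eff/μ = 10.8642/11.5 = 0.944713
L = ρ/(1-ρ) = 0.944713/(1-0.944713) = 17.0874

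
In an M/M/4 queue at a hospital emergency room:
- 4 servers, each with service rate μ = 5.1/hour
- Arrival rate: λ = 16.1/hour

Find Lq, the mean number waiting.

Traffic intensity: ρ = λ/(cμ) = 16.1/(4×5.1) = 0.7892
Since ρ = 0.7892 < 1, system is stable.
Offered load a = λ/μ = cρ = 16.1/5.1 = 3.1569
P₀ = [ Σₙ₌₀^3 aⁿ/n! + a^4/(4!(1-ρ)) ]⁻¹
Σ = a^0/0! + a^1/1! + a^2/2! + a^3/3! = 1.0000 + 3.1569 + 4.9829 + 5.2434 = 14.3832
a^4/(4!(1-ρ)) = 99.3168/(24 × 0.210784) = 19.6324
P₀ = 1/(14.3832 + 19.6324) = 0.02940
Lq = P₀·a^4·ρ / (4!(1-ρ)²) = 0.029398 × 99.3168 × 0.78922 / (24 × 0.044430) = 2.1610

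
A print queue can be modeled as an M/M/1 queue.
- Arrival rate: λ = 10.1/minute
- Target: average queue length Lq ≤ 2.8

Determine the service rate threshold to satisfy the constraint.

For M/M/1: Lq = λ²/(μ(μ-λ))
Need Lq ≤ 2.8, i.e. μ(μ-λ) ≥ λ²/2.8
μ² - 10.1μ - 102.01/2.8 ≥ 0  →  μ² - 10.1μ - 36.43214 ≥ 0
Quadratic formula (positive root): μ = [λ + √(λ² + 4×36.43214)]/2
Discriminant: 102.01 + 4×36.43214 = 247.7386, √247.7386 = 15.7397
μ ≥ (10.1 + 15.7397)/2 = 12.9199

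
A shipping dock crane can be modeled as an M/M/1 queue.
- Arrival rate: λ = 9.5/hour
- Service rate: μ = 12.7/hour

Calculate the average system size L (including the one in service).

ρ = λ/μ = 9.5/12.7 = 0.7480
For M/M/1: L = λ/(μ-λ)
L = 9.5/(12.7-9.5) = 9.5/3.20
L = 2.9688 containers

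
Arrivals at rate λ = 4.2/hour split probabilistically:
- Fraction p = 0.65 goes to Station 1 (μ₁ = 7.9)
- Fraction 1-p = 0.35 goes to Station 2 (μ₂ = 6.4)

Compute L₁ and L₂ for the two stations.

Effective rates: λ₁ = 4.2×0.65 = 2.73, λ₂ = 4.2×0.35 = 1.47
Station 1: ρ₁ = 2.73/7.9 = 0.34557, L₁ = ρ₁/(1-ρ₁) = 0.34557/(1-0.34557) = 0.5280
Station 2: ρ₂ = 1.47/6.4 = 0.2297, L₂ = ρ₂/(1-ρ₂) = 0.2297/(1-0.2297) = 0.2982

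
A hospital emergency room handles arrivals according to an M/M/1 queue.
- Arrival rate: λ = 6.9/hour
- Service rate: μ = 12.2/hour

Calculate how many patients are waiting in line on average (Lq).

ρ = λ/μ = 6.9/12.2 = 0.5656
For M/M/1: Lq = λ²/(μ(μ-λ))
Lq = 47.61/(12.2 × 5.30)
Lq = 0.7363 patients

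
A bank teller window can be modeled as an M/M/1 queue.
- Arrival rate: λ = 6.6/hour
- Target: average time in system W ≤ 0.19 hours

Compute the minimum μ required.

For M/M/1: W = 1/(μ-λ)
Need W ≤ 0.19, so 1/(μ-λ) ≤ 0.19
μ - λ ≥ 1/0.19 = 5.2632
μ ≥ 6.6 + 5.2632 = 11.8632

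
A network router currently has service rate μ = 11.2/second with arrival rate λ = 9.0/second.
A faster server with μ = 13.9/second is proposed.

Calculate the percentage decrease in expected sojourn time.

System 1: ρ₁ = 9.0/11.2 = 0.8036, W₁ = 1/(11.2-9.0) = 0.45455
System 2: ρ₂ = 9.0/13.9 = 0.6475, W₂ = 1/(13.9-9.0) = 0.20408
Improvement: (W₁-W₂)/W₁ = (0.45455-0.20408)/0.45455 = 55.10%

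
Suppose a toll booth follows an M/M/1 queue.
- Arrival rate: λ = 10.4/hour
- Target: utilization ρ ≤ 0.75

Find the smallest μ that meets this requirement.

ρ = λ/μ, so μ = λ/ρ
μ ≥ 10.4/0.75 = 13.8667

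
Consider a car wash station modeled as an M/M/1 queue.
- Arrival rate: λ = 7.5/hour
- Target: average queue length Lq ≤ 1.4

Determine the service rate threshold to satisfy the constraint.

For M/M/1: Lq = λ²/(μ(μ-λ))
Need Lq ≤ 1.4, i.e. μ(μ-λ) ≥ λ²/1.4
μ² - 7.5μ - 56.25/1.4 ≥ 0  →  μ² - 7.5μ - 40.17857 ≥ 0
Quadratic formula (positive root): μ = [λ + √(λ² + 4×40.17857)]/2
Discriminant: 56.25 + 4×40.17857 = 216.9643, √216.9643 = 14.7297
μ ≥ (7.5 + 14.7297)/2 = 11.1149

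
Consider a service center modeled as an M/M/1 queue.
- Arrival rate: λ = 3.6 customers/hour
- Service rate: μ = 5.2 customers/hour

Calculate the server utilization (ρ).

Server utilization: ρ = λ/μ
ρ = 3.6/5.2 = 0.6923
The server is busy 69.23% of the time.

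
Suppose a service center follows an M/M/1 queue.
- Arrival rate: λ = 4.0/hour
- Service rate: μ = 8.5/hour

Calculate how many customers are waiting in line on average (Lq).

ρ = λ/μ = 4.0/8.5 = 0.4706
For M/M/1: Lq = λ²/(μ(μ-λ))
Lq = 16.00/(8.5 × 4.50)
Lq = 0.4183 customers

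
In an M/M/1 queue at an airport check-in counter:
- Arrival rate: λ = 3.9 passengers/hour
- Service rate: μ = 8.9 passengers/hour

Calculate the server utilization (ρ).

Server utilization: ρ = λ/μ
ρ = 3.9/8.9 = 0.4382
The server is busy 43.82% of the time.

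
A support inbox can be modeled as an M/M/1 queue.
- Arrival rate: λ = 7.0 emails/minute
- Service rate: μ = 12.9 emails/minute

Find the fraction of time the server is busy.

Server utilization: ρ = λ/μ
ρ = 7.0/12.9 = 0.5426
The server is busy 54.26% of the time.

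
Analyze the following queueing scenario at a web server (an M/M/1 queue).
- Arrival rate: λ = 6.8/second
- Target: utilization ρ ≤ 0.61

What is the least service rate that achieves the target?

ρ = λ/μ, so μ = λ/ρ
μ ≥ 6.8/0.61 = 11.1475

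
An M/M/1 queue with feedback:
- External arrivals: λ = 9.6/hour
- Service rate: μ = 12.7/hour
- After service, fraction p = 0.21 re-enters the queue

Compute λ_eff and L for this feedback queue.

Effective arrival rate: λ_eff = λ/(1-p) = 9.6/(1-0.21) = 9.6/0.79 = 12.151899
ρ = λ_eff/μ = 12.151899/12.7 = 0.9568424
L = ρ/(1-ρ) = 0.9568424/(1-0.9568424) = 22.1709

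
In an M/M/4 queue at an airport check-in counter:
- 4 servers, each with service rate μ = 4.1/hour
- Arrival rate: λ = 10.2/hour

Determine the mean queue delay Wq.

Traffic intensity: ρ = λ/(cμ) = 10.2/(4×4.1) = 0.6220
Since ρ = 0.6220 < 1, system is stable.
Offered load a = λ/μ = cρ = 10.2/4.1 = 2.4878
P₀ = [ Σₙ₌₀^3 aⁿ/n! + a^4/(4!(1-ρ)) ]⁻¹
Σ = a^0/0! + a^1/1! + a^2/2! + a^3/3! = 1.0000 + 2.4878 + 3.0946 + 2.5662 = 9.1486
a^4/(4!(1-ρ)) = 38.3059/(24 × 0.37805) = 4.2219
P₀ = 1/(9.1486 + 4.2219) = 0.07479
Lq = P₀·a^4·ρ / (4!(1-ρ)²) = 0.074791 × 38.3059 × 0.62195 / (24 × 0.14292) = 0.5195
Wq = Lq/λ = 0.5195/10.2 = 0.05093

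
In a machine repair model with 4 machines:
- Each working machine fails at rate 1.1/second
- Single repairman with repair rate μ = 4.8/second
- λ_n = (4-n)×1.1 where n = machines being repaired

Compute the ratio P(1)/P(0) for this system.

P(1)/P(0) = ∏_{i=0}^{1-1} λ_i/μ_{i+1}
= (4-0)×1.1/4.8
= 0.9167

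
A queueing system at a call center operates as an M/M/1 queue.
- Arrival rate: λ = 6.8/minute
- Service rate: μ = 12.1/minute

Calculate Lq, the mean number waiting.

ρ = λ/μ = 6.8/12.1 = 0.5620
For M/M/1: Lq = λ²/(μ(μ-λ))
Lq = 46.24/(12.1 × 5.30)
Lq = 0.7210 calls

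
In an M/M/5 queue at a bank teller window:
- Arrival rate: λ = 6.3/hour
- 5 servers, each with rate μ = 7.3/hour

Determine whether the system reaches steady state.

Stability requires ρ = λ/(cμ) < 1
ρ = 6.3/(5 × 7.3) = 6.3/36.50 = 0.1726
Since 0.1726 < 1, the system is STABLE.
The servers are busy 17.26% of the time.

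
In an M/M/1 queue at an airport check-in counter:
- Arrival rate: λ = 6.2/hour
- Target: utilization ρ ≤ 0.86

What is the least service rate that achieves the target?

ρ = λ/μ, so μ = λ/ρ
μ ≥ 6.2/0.86 = 7.2093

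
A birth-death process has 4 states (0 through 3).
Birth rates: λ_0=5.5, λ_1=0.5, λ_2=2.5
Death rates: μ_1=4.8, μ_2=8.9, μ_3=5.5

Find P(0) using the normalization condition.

Ratios P(n)/P(0) = (λ₀···λₙ₋₁)/(μ₁···μₙ):
P(1)/P(0) = (5.5)/(4.8) = 1.14583
P(2)/P(0) = (5.5×0.5)/(4.8×8.9) = 0.0643727
P(3)/P(0) = (5.5×0.5×2.5)/(4.8×8.9×5.5) = 0.0292603

Normalization: ∑ P(n) = 1
P(0) × (1.00000 + 1.14583 + 0.0643727 + 0.0292603) = 1
P(0) × 2.2395 = 1
P(0) = 1/2.2395 = 0.4465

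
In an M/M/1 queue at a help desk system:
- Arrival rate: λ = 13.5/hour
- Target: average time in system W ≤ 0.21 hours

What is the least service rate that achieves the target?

For M/M/1: W = 1/(μ-λ)
Need W ≤ 0.21, so 1/(μ-λ) ≤ 0.21
μ - λ ≥ 1/0.21 = 4.7619
μ ≥ 13.5 + 4.7619 = 18.2619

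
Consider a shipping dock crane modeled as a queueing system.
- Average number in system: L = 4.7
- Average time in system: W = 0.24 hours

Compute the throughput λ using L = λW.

Little's Law: L = λW, so λ = L/W
λ = 4.7/0.24 = 19.5833 containers/hour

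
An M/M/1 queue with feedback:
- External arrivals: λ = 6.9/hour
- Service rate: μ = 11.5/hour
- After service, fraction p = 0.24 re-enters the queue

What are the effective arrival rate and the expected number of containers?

Effective arrival rate: λ_eff = λ/(1-p) = 6.9/(1-0.24) = 6.9/0.76 = 9.07895
ρ = λ_eff/μ = 9.07895/11.5 = 0.789474
L = ρ/(1-ρ) = 0.789474/(1-0.789474) = 3.7500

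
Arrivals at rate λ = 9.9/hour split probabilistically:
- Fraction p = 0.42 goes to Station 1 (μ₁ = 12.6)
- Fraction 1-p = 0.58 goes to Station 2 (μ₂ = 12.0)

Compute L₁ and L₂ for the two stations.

Effective rates: λ₁ = 9.9×0.42 = 4.158, λ₂ = 9.9×0.58 = 5.742
Station 1: ρ₁ = 4.158/12.6 = 0.3300, L₁ = ρ₁/(1-ρ₁) = 0.3300/(1-0.3300) = 0.4925
Station 2: ρ₂ = 5.742/12.0 = 0.4785, L₂ = ρ₂/(1-ρ₂) = 0.4785/(1-0.4785) = 0.9175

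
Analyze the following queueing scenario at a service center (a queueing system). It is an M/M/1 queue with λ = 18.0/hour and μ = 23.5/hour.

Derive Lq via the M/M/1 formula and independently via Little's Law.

Method 1 (direct): Lq = λ²/(μ(μ-λ)) = 324.00/(23.5 × 5.50) = 2.5068

Method 2 (Little's Law):
W = 1/(μ-λ) = 1/5.50 = 0.181818
Wq = W - 1/μ = 0.181818 - 0.0425532 = 0.139265
Lq = λWq = 18.0 × 0.139265 = 2.5068 ✔ (matches Method 1)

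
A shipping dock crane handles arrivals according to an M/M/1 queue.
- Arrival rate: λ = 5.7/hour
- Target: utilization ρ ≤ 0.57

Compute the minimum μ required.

ρ = λ/μ, so μ = λ/ρ
μ ≥ 5.7/0.57 = 10.0000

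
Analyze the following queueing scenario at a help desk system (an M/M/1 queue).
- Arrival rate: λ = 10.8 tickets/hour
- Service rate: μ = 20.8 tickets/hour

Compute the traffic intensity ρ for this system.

Server utilization: ρ = λ/μ
ρ = 10.8/20.8 = 0.5192
The server is busy 51.92% of the time.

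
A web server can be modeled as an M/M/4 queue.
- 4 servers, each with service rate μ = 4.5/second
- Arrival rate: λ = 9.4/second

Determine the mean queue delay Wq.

Traffic intensity: ρ = λ/(cμ) = 9.4/(4×4.5) = 0.5222
Since ρ = 0.5222 < 1, system is stable.
Offered load a = λ/μ = cρ = 9.4/4.5 = 2.0889
P₀ = [ Σₙ₌₀^3 aⁿ/n! + a^4/(4!(1-ρ)) ]⁻¹
Σ = a^0/0! + a^1/1! + a^2/2! + a^3/3! = 1.0000 + 2.0889 + 2.1817 + 1.5191 = 6.7897
a^4/(4!(1-ρ)) = 19.0398/(24 × 0.4778) = 1.6604
P₀ = 1/(6.7897 + 1.6604) = 0.1183
Lq = P₀·a^4·ρ / (4!(1-ρ)²) = 0.11834 × 19.0398 × 0.52222 / (24 × 0.22827) = 0.2148
Wq = Lq/λ = 0.2148/9.4 = 0.02285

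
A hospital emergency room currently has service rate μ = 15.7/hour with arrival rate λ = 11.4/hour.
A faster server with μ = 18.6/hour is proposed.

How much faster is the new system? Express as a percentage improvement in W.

System 1: ρ₁ = 11.4/15.7 = 0.7261, W₁ = 1/(15.7-11.4) = 0.2326
System 2: ρ₂ = 11.4/18.6 = 0.6129, W₂ = 1/(18.6-11.4) = 0.1389
Improvement: (W₁-W₂)/W₁ = (0.2326-0.1389)/0.2326 = 40.28%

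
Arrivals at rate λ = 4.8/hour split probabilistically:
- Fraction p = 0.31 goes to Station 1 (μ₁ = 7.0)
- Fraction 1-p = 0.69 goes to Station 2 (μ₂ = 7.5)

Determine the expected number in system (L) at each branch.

Effective rates: λ₁ = 4.8×0.31 = 1.488, λ₂ = 4.8×0.69 = 3.312
Station 1: ρ₁ = 1.488/7.0 = 0.2126, L₁ = ρ₁/(1-ρ₁) = 0.2126/(1-0.2126) = 0.2700
Station 2: ρ₂ = 3.312/7.5 = 0.4416, L₂ = ρ₂/(1-ρ₂) = 0.4416/(1-0.4416) = 0.7908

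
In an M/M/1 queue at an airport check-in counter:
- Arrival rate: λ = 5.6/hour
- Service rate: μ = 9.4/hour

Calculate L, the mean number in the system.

ρ = λ/μ = 5.6/9.4 = 0.5957
For M/M/1: L = λ/(μ-λ)
L = 5.6/(9.4-5.6) = 5.6/3.80
L = 1.4737 passengers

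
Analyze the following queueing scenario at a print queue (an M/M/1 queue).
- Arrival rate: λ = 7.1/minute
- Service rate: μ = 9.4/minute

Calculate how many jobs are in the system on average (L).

ρ = λ/μ = 7.1/9.4 = 0.7553
For M/M/1: L = λ/(μ-λ)
L = 7.1/(9.4-7.1) = 7.1/2.30
L = 3.0870 jobs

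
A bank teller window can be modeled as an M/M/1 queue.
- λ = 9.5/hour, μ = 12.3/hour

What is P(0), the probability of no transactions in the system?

ρ = λ/μ = 9.5/12.3 = 0.7724
P(0) = 1 - ρ = 1 - 0.7724 = 0.2276
The server is idle 22.76% of the time.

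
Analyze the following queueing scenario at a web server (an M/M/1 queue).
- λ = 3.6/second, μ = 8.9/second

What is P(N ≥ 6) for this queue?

ρ = λ/μ = 3.6/8.9 = 0.4045
P(N ≥ n) = ρⁿ
P(N ≥ 6) = 0.4045^6
P(N ≥ 6) = 0.004380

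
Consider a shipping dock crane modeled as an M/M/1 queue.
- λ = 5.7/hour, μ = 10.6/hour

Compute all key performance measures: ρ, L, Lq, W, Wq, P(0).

Step 1: ρ = λ/μ = 5.7/10.6 = 0.5377
Step 2: L = λ/(μ-λ) = 5.7/4.90 = 1.1633
Step 3: Lq = λ²/(μ(μ-λ)) = 32.49/(10.6×4.90) = 0.6255
Step 4: W = 1/(μ-λ) = 1/4.90 = 0.20408
Step 5: Wq = λ/(μ(μ-λ)) = 5.7/(10.6×4.90) = 0.1097
Step 6: P(0) = 1-ρ = 0.4623
Verify: L = λW = 5.7×0.20408 = 1.1633 ✔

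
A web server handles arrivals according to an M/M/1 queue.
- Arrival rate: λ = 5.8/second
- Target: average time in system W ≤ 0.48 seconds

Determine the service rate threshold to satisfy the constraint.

For M/M/1: W = 1/(μ-λ)
Need W ≤ 0.48, so 1/(μ-λ) ≤ 0.48
μ - λ ≥ 1/0.48 = 2.0833
μ ≥ 5.8 + 2.0833 = 7.8833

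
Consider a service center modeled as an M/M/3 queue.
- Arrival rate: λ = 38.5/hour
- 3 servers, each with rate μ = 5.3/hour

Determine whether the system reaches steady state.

Stability requires ρ = λ/(cμ) < 1
ρ = 38.5/(3 × 5.3) = 38.5/15.90 = 2.4214
Since 2.4214 ≥ 1, the system is UNSTABLE.
Need c > λ/μ = 38.5/5.3 = 7.26.
Minimum servers needed: c = 8.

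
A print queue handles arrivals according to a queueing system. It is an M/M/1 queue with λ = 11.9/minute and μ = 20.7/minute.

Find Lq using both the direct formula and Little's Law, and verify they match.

Method 1 (direct): Lq = λ²/(μ(μ-λ)) = 141.61/(20.7 × 8.80) = 0.7774

Method 2 (Little's Law):
W = 1/(μ-λ) = 1/8.80 = 0.11364
Wq = W - 1/μ = 0.11364 - 0.048309 = 0.06533
Lq = λWq = 11.9 × 0.06533 = 0.7774 ✔ (matches Method 1)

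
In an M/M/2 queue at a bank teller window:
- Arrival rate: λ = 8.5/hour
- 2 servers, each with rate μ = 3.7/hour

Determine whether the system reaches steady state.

Stability requires ρ = λ/(cμ) < 1
ρ = 8.5/(2 × 3.7) = 8.5/7.40 = 1.1486
Since 1.1486 ≥ 1, the system is UNSTABLE.
Need c > λ/μ = 8.5/3.7 = 2.30.
Minimum servers needed: c = 3.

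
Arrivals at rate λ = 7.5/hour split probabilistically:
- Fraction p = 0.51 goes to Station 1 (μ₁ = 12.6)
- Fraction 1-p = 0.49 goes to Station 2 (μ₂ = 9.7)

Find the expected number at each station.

Effective rates: λ₁ = 7.5×0.51 = 3.825, λ₂ = 7.5×0.49 = 3.675
Station 1: ρ₁ = 3.825/12.6 = 0.30357, L₁ = ρ₁/(1-ρ₁) = 0.30357/(1-0.30357) = 0.4359
Station 2: ρ₂ = 3.675/9.7 = 0.3789, L₂ = ρ₂/(1-ρ₂) = 0.3789/(1-0.3789) = 0.6100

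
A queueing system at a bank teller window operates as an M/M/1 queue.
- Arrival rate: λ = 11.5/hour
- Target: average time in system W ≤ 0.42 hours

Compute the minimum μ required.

For M/M/1: W = 1/(μ-λ)
Need W ≤ 0.42, so 1/(μ-λ) ≤ 0.42
μ - λ ≥ 1/0.42 = 2.3810
μ ≥ 11.5 + 2.3810 = 13.8810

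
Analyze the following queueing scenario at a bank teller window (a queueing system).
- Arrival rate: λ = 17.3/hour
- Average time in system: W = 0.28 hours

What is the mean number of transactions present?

Little's Law: L = λW
L = 17.3 × 0.28 = 4.8440 transactions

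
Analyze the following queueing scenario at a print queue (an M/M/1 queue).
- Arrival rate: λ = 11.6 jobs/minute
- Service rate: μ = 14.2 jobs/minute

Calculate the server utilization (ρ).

Server utilization: ρ = λ/μ
ρ = 11.6/14.2 = 0.8169
The server is busy 81.69% of the time.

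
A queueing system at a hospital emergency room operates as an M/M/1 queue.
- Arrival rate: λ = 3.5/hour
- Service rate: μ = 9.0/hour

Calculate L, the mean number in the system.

ρ = λ/μ = 3.5/9.0 = 0.3889
For M/M/1: L = λ/(μ-λ)
L = 3.5/(9.0-3.5) = 3.5/5.50
L = 0.6364 patients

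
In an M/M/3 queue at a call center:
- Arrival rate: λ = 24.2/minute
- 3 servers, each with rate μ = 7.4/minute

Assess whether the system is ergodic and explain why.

Stability requires ρ = λ/(cμ) < 1
ρ = 24.2/(3 × 7.4) = 24.2/22.20 = 1.0901
Since 1.0901 ≥ 1, the system is UNSTABLE.
Need c > λ/μ = 24.2/7.4 = 3.27.
Minimum servers needed: c = 4.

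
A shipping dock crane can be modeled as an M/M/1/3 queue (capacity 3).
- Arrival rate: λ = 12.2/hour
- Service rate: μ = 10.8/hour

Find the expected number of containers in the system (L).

ρ = λ/μ = 12.2/10.8 = 1.1296
P₀ = (1-ρ)/(1-ρ^(K+1)) = (1-1.1296)/(1-1.1296^4) = -0.1296/-0.6282 = 0.2063
P_K = P₀×ρ^K = 0.2063 × 1.1296^3 = 0.2063 × 1.4414 = 0.2974
L = ρ[1 - (K+1)ρ^K + Kρ^(K+1)] / [(1-ρ)(1-ρ^(K+1))]
L = 1.1296 × (1 - 4×1.441365 + 3×1.628166) / ((1 - 1.1296) × (1 - 1.628166)) = 1.6517 containers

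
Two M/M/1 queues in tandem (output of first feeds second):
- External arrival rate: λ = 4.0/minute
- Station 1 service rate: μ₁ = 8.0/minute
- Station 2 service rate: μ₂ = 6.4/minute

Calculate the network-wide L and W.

By Jackson's theorem, each station behaves as independent M/M/1.
Station 1: ρ₁ = 4.0/8.0 = 0.5000, L₁ = ρ₁/(1-ρ₁) = λ/(μ₁-λ) = 4.0/4.00 = 1.0000
Station 2: ρ₂ = 4.0/6.4 = 0.6250, L₂ = ρ₂/(1-ρ₂) = λ/(μ₂-λ) = 4.0/2.40 = 1.6667
Total: L = L₁ + L₂ = 1.0000 + 1.6667 = 2.6667
W = L/λ = 2.6667/4.0 = 0.6667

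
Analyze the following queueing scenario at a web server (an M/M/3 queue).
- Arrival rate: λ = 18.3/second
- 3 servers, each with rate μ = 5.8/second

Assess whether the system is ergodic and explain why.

Stability requires ρ = λ/(cμ) < 1
ρ = 18.3/(3 × 5.8) = 18.3/17.40 = 1.0517
Since 1.0517 ≥ 1, the system is UNSTABLE.
Need c > λ/μ = 18.3/5.8 = 3.16.
Minimum servers needed: c = 4.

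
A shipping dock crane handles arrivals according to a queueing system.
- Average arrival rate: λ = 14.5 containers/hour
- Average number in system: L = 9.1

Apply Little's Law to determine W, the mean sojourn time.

Little's Law: L = λW, so W = L/λ
W = 9.1/14.5 = 0.6276 hours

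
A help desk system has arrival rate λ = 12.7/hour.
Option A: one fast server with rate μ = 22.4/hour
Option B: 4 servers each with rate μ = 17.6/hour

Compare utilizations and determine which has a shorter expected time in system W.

Option A: single server μ = 22.4 (M/M/1)
  ρ_A = 12.7/22.4 = 0.5670
  W_A = 1/(μ-λ) = 1/(22.4-12.7) = 1/9.70 = 0.1031

Option B: 4 servers μ = 17.6 (M/M/4)
  ρ_B = λ/(cμ) = 12.7/(4×17.6) = 0.1804
  Offered load a = λ/μ = cρ = 12.7/17.6 = 0.7216
  P₀ = [ Σₙ₌₀^3 aⁿ/n! + a^4/(4!(1-ρ)) ]⁻¹
  Σ = a^0/0! + a^1/1! + a^2/2! + a^3/3! = 1.0000 + 0.72159 + 0.26035 + 0.062621 = 2.0446
  a^4/(4!(1-ρ)) = 0.2711/(24 × 0.8196) = 0.01378
  P₀ = 1/(2.0446 + 0.01378) = 0.4858
  Lq = P₀·a^4·ρ / (4!(1-ρ)²) = 0.4858 × 0.2711 × 0.1804 / (24 × 0.6717) = 0.001474
  Wq_B = Lq/λ = 0.00147387/12.7 = 0.00011605
  W_B = Wq_B + 1/μ = 0.00011605 + 0.056818 = 0.05693

Since W_B = 0.05693 < W_A = 0.1031, Option B (multiple servers) has the shorter time in system.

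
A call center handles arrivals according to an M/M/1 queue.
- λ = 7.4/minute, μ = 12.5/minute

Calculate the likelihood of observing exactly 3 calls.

ρ = λ/μ = 7.4/12.5 = 0.5920
P(n) = (1-ρ)ρⁿ
P(3) = (1-0.5920) × 0.5920^3
P(3) = 0.40800 × 0.20747
P(3) = 0.08465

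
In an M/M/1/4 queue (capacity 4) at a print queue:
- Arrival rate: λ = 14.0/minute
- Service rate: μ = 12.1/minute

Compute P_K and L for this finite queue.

ρ = λ/μ = 14.0/12.1 = 1.1570
P₀ = (1-ρ)/(1-ρ^(K+1)) = (1-1.1570)/(1-1.1570^5) = -0.1570/-1.0733 = 0.1463
P_K = P₀×ρ^K = 0.14627 × 1.1570^4 = 0.14627 × 1.7920 = 0.2621
Blocking probability P_4 = 0.2621 (26.21%)
L = ρ[1 - (K+1)ρ^K + Kρ^(K+1)] / [(1-ρ)(1-ρ^(K+1))]
L = 1.1570 × (1 - 5×1.79198 + 4×2.07332) / ((1 - 1.1570) × (1 - 2.07332)) = 2.2890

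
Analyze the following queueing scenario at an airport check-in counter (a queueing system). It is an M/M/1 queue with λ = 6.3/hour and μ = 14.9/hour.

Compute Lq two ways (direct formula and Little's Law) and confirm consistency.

Method 1 (direct): Lq = λ²/(μ(μ-λ)) = 39.69/(14.9 × 8.60) = 0.3097

Method 2 (Little's Law):
W = 1/(μ-λ) = 1/8.60 = 0.116279
Wq = W - 1/μ = 0.116279 - 0.0671141 = 0.04916
Lq = λWq = 6.3 × 0.04916 = 0.3097 ✔ (matches Method 1)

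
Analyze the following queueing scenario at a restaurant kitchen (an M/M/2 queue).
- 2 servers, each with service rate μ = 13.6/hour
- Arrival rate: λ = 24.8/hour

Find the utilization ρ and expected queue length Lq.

Traffic intensity: ρ = λ/(cμ) = 24.8/(2×13.6) = 0.9118
Since ρ = 0.9118 < 1, system is stable.
Offered load a = λ/μ = cρ = 24.8/13.6 = 1.8235
P₀ = [ Σₙ₌₀^1 aⁿ/n! + a^2/(2!(1-ρ)) ]⁻¹
Σ = a^0/0! + a^1/1! = 1.0000 + 1.8235 = 2.8235
a^2/(2!(1-ρ)) = 3.32526/(2 × 0.0882353) = 18.8431
P₀ = 1/(2.8235 + 18.8431) = 0.04615
Lq = P₀·a^2·ρ / (2!(1-ρ)²) = 0.0461538 × 3.32526 × 0.911765 / (2 × 0.00778547) = 8.9867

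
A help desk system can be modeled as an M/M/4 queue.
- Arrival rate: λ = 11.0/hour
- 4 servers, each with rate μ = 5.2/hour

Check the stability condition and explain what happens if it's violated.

Stability requires ρ = λ/(cμ) < 1
ρ = 11.0/(4 × 5.2) = 11.0/20.80 = 0.5288
Since 0.5288 < 1, the system is STABLE.
The servers are busy 52.88% of the time.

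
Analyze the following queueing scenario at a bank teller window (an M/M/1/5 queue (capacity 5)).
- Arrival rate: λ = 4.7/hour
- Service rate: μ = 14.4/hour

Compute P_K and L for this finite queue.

ρ = λ/μ = 4.7/14.4 = 0.3264
P₀ = (1-ρ)/(1-ρ^(K+1)) = (1-0.3264)/(1-0.3264^6) = 0.6736/0.9988 = 0.6744
P_K = P₀×ρ^K = 0.674416 × 0.3264^5 = 0.674416 × 0.00370468 = 0.002498
Blocking probability P_5 = 0.002498 (0.25%)
L = ρ[1 - (K+1)ρ^K + Kρ^(K+1)] / [(1-ρ)(1-ρ^(K+1))]
L = 0.3264 × (1 - 6×0.003705 + 5×0.001209) / ((1 - 0.3264) × (1 - 0.001209)) = 0.4773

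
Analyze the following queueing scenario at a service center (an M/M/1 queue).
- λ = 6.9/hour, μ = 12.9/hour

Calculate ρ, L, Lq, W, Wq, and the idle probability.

Step 1: ρ = λ/μ = 6.9/12.9 = 0.5349
Step 2: L = λ/(μ-λ) = 6.9/6.00 = 1.1500
Step 3: Lq = λ²/(μ(μ-λ)) = 47.61/(12.9×6.00) = 0.6151
Step 4: W = 1/(μ-λ) = 1/6.00 = 0.16667
Step 5: Wq = λ/(μ(μ-λ)) = 6.9/(12.9×6.00) = 0.08915
Step 6: P(0) = 1-ρ = 0.4651
Verify: L = λW = 6.9×0.16667 = 1.1500 ✔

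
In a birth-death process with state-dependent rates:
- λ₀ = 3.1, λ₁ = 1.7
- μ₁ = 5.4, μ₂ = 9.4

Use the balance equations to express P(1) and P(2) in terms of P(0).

Balance equations:
State 0: λ₀P₀ = μ₁P₁ → P₁ = (λ₀/μ₁)P₀ = (3.1/5.4)P₀ = 0.5741P₀
State 1: P₂ = (λ₀λ₁)/(μ₁μ₂)P₀ = (3.1×1.7)/(5.4×9.4)P₀ = 0.1038P₀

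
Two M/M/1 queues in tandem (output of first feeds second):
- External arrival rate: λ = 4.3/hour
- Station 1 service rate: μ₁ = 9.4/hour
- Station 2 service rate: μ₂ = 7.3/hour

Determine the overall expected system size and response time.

By Jackson's theorem, each station behaves as independent M/M/1.
Station 1: ρ₁ = 4.3/9.4 = 0.4574, L₁ = ρ₁/(1-ρ₁) = λ/(μ₁-λ) = 4.3/5.10 = 0.843137
Station 2: ρ₂ = 4.3/7.3 = 0.5890, L₂ = ρ₂/(1-ρ₂) = λ/(μ₂-λ) = 4.3/3.00 = 1.43333
Total: L = L₁ + L₂ = 0.843137 + 1.43333 = 2.2765
W = L/λ = 2.2765/4.3 = 0.5294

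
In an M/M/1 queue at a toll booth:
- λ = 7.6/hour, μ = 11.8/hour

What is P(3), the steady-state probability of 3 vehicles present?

ρ = λ/μ = 7.6/11.8 = 0.6441
P(n) = (1-ρ)ρⁿ
P(3) = (1-0.6441) × 0.6441^3
P(3) = 0.3559 × 0.2672
P(3) = 0.09510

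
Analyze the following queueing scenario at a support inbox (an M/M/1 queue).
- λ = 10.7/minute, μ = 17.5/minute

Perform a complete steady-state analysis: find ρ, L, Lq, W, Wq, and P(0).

Step 1: ρ = λ/μ = 10.7/17.5 = 0.6114
Step 2: L = λ/(μ-λ) = 10.7/6.80 = 1.5735
Step 3: Lq = λ²/(μ(μ-λ)) = 114.49/(17.5×6.80) = 0.9621
Step 4: W = 1/(μ-λ) = 1/6.80 = 0.14706
Step 5: Wq = λ/(μ(μ-λ)) = 10.7/(17.5×6.80) = 0.08992
Step 6: P(0) = 1-ρ = 0.3886
Verify: L = λW = 10.7×0.14706 = 1.5735 ✔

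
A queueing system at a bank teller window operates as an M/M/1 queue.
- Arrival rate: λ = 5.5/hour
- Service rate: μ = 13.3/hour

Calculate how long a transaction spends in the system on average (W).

First, compute utilization: ρ = λ/μ = 5.5/13.3 = 0.4135
For M/M/1: W = 1/(μ-λ)
W = 1/(13.3-5.5) = 1/7.80
W = 0.1282 hours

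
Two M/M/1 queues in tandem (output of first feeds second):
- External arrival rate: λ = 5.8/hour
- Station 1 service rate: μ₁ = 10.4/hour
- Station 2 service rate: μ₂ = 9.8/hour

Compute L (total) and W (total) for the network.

By Jackson's theorem, each station behaves as independent M/M/1.
Station 1: ρ₁ = 5.8/10.4 = 0.5577, L₁ = ρ₁/(1-ρ₁) = λ/(μ₁-λ) = 5.8/4.60 = 1.2609
Station 2: ρ₂ = 5.8/9.8 = 0.5918, L₂ = ρ₂/(1-ρ₂) = λ/(μ₂-λ) = 5.8/4.00 = 1.4500
Total: L = L₁ + L₂ = 1.2609 + 1.4500 = 2.7109
W = L/λ = 2.7109/5.8 = 0.4674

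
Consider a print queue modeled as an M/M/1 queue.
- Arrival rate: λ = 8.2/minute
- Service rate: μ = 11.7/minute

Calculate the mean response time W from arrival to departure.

First, compute utilization: ρ = λ/μ = 8.2/11.7 = 0.7009
For M/M/1: W = 1/(μ-λ)
W = 1/(11.7-8.2) = 1/3.50
W = 0.2857 minutes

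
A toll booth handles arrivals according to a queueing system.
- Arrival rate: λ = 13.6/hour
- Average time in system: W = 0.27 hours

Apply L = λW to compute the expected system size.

Little's Law: L = λW
L = 13.6 × 0.27 = 3.6720 vehicles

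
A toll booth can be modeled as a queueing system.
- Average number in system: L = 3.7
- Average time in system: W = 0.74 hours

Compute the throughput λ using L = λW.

Little's Law: L = λW, so λ = L/W
λ = 3.7/0.74 = 5.0000 vehicles/hour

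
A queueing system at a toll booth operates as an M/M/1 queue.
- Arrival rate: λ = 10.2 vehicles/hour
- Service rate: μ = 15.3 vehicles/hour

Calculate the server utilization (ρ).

Server utilization: ρ = λ/μ
ρ = 10.2/15.3 = 0.6667
The server is busy 66.67% of the time.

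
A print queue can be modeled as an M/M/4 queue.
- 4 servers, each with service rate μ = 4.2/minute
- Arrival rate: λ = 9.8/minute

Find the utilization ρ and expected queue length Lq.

Traffic intensity: ρ = λ/(cμ) = 9.8/(4×4.2) = 0.5833
Since ρ = 0.5833 < 1, system is stable.
Offered load a = λ/μ = cρ = 9.8/4.2 = 2.3333
P₀ = [ Σₙ₌₀^3 aⁿ/n! + a^4/(4!(1-ρ)) ]⁻¹
Σ = a^0/0! + a^1/1! + a^2/2! + a^3/3! = 1.0000 + 2.3333 + 2.7222 + 2.1173 = 8.1728
a^4/(4!(1-ρ)) = 29.6420/(24 × 0.41667) = 2.9642
P₀ = 1/(8.1728 + 2.9642) = 0.08979
Lq = P₀·a^4·ρ / (4!(1-ρ)²) = 0.08979 × 29.6420 × 0.5833 / (24 × 0.1736) = 0.3726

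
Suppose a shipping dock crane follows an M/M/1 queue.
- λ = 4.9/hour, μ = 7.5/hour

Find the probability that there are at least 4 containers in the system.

ρ = λ/μ = 4.9/7.5 = 0.6533
P(N ≥ n) = ρⁿ
P(N ≥ 4) = 0.6533^4
P(N ≥ 4) = 0.1822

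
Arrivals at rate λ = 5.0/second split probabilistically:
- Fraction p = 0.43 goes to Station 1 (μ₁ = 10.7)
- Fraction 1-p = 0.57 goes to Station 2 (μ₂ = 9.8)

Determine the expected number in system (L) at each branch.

Effective rates: λ₁ = 5.0×0.43 = 2.15, λ₂ = 5.0×0.57 = 2.85
Station 1: ρ₁ = 2.15/10.7 = 0.20093, L₁ = ρ₁/(1-ρ₁) = 0.20093/(1-0.20093) = 0.2515
Station 2: ρ₂ = 2.85/9.8 = 0.29082, L₂ = ρ₂/(1-ρ₂) = 0.29082/(1-0.29082) = 0.4101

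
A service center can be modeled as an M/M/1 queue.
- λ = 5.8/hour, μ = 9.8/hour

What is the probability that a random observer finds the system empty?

ρ = λ/μ = 5.8/9.8 = 0.5918
P(0) = 1 - ρ = 1 - 0.5918 = 0.4082
The server is idle 40.82% of the time.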